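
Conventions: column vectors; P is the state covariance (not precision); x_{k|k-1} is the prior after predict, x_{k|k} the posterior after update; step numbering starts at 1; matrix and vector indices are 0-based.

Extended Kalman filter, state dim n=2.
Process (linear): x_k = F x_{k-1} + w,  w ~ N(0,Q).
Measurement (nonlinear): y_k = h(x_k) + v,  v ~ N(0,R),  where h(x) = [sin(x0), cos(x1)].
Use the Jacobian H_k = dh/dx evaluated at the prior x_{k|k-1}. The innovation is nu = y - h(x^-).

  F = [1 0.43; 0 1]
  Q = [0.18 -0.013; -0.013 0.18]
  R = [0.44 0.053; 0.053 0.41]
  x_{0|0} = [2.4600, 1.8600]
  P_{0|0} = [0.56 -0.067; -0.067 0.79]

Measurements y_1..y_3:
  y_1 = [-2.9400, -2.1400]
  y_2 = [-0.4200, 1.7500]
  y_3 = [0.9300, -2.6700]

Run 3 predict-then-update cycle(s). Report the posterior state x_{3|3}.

step 1: x^-=[3.2598, 1.8600]  P^-=[0.8285 0.2597; 0.2597 0.9700]  H_jac=[-0.9930 0.0000; 0.0000 -0.9585]  S=[1.2569 0.3002; 0.3002 1.3011]  K=[-0.6443 -0.0427; -0.0365 -0.7061]  nu=[-2.8221, -1.8548]  x^+=[5.1572, 3.2728]  P^+=[0.2878 0.0539; 0.0539 0.3041]
step 2: x^-=[6.5646, 3.2728]  P^-=[0.5703 0.1716; 0.1716 0.4841]  H_jac=[0.9607 0.0000; 0.0000 0.1309]  S=[0.9664 0.0746; 0.0746 0.4183]  K=[0.5707 -0.0481; 0.1612 0.1227]  nu=[-0.6977, 2.7414]  x^+=[6.0347, 3.4969]  P^+=[0.2587 0.0806; 0.0806 0.4497]
step 3: x^-=[7.5383, 3.4969]  P^-=[0.5912 0.2610; 0.2610 0.6297]  H_jac=[0.3104 0.0000; 0.0000 0.3478]  S=[0.4970 0.0812; 0.0812 0.4862]  K=[0.3483 0.1285; 0.0919 0.4352]  nu=[-0.0206, -1.7324]  x^+=[7.3085, 2.7410]  P^+=[0.5156 0.2046; 0.2046 0.5270]

x_post = [7.3085, 2.7410]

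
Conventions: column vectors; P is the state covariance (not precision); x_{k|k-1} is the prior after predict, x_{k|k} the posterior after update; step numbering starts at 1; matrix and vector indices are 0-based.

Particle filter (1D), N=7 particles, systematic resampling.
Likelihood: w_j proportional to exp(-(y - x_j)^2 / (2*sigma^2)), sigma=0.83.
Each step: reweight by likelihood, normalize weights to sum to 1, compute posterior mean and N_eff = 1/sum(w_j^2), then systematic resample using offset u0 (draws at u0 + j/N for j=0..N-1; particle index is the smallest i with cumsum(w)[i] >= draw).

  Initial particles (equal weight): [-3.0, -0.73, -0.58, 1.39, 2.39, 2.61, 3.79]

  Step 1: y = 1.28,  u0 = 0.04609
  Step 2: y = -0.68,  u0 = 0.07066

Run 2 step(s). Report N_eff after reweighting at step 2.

step 1: w=[0.0000, 0.0292, 0.0446, 0.5441, 0.2244, 0.1520, 0.0057]  mean=1.6637  Neff=2.6855  idx=[2, 3, 3, 3, 3, 4, 5]
step 2: w=[0.8466, 0.0380, 0.0380, 0.0380, 0.0380, 0.0009, 0.0003]  mean=-0.2765  Neff=1.3840  idx=[0, 0, 0, 0, 0, 0, 3]

N_eff = 1.3840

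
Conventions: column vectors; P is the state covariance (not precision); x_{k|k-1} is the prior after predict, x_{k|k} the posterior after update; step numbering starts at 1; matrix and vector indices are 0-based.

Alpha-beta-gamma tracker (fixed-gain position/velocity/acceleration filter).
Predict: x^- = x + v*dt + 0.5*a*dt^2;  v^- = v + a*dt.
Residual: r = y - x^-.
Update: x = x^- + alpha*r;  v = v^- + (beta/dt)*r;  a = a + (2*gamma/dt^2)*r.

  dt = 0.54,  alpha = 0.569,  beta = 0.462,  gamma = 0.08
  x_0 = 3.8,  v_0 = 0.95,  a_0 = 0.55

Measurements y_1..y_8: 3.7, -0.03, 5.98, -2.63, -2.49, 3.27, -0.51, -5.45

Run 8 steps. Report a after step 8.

a_post = -1.4119

step 1: x_pred=4.3932  r=-0.6932  x^+=3.9988  v^+=0.6539  a^+=0.1696
step 2: x_pred=4.3766  r=-4.4066  x^+=1.8693  v^+=-3.0246  a^+=-2.2483
step 3: x_pred=-0.0918  r=6.0718  x^+=3.3631  v^+=0.9561  a^+=1.0833
step 4: x_pred=4.0373  r=-6.6673  x^+=0.2436  v^+=-4.1631  a^+=-2.5750
step 5: x_pred=-2.3799  r=-0.1101  x^+=-2.4425  v^+=-5.6478  a^+=-2.6354
step 6: x_pred=-5.8766  r=9.1466  x^+=-0.6722  v^+=0.7545  a^+=2.3833
step 7: x_pred=0.0827  r=-0.5927  x^+=-0.2545  v^+=1.5344  a^+=2.0581
step 8: x_pred=0.8741  r=-6.3241  x^+=-2.7243  v^+=-2.7649  a^+=-1.4119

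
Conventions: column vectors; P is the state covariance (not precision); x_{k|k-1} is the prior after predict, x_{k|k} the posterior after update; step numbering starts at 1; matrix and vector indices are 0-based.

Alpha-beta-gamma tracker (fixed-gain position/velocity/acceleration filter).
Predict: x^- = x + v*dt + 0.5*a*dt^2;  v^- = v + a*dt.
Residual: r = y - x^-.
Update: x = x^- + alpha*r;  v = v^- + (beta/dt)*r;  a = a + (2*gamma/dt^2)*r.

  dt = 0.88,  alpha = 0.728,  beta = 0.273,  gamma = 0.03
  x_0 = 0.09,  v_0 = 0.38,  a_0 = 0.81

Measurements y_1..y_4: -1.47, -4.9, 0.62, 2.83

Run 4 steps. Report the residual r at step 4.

resid = 2.1559

step 1: x_pred=0.7380  r=-2.2080  x^+=-0.8694  v^+=0.4078  a^+=0.6389
step 2: x_pred=-0.2632  r=-4.6368  x^+=-3.6388  v^+=-0.4684  a^+=0.2797
step 3: x_pred=-3.9427  r=4.5627  x^+=-0.6211  v^+=1.1932  a^+=0.6332
step 4: x_pred=0.6741  r=2.1559  x^+=2.2436  v^+=2.4192  a^+=0.8002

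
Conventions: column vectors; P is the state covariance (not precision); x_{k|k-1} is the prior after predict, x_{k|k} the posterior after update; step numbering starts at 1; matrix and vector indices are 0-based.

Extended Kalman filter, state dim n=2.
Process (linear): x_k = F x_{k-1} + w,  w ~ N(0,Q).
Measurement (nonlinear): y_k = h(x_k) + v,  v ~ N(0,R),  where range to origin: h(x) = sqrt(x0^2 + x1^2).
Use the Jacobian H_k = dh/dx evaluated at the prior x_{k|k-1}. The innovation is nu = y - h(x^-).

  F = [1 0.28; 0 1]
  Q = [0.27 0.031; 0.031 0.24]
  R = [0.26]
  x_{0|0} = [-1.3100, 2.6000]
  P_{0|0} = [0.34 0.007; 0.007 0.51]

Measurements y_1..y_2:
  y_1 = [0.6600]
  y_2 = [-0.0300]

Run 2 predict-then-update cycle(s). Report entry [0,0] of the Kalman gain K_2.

K[0,0] = -0.1030

step 1: x^-=[-0.5820, 2.6000]  P^-=[0.6539 0.1808; 0.1808 0.7500]  H_jac=[-0.2184 0.9759]  S=[0.9283]  K=[0.0362; 0.7458]  nu=[-2.0043]  x^+=[-0.6545, 1.1051]  P^+=[0.6527 0.1557; 0.1557 0.2336]
step 2: x^-=[-0.3451, 1.1051]  P^-=[1.0282 0.2521; 0.2521 0.4736]  H_jac=[-0.2981 0.9545]  S=[0.6394]  K=[-0.1030; 0.5895]  nu=[-1.1877]  x^+=[-0.2228, 0.4050]  P^+=[1.0214 0.2910; 0.2910 0.2514]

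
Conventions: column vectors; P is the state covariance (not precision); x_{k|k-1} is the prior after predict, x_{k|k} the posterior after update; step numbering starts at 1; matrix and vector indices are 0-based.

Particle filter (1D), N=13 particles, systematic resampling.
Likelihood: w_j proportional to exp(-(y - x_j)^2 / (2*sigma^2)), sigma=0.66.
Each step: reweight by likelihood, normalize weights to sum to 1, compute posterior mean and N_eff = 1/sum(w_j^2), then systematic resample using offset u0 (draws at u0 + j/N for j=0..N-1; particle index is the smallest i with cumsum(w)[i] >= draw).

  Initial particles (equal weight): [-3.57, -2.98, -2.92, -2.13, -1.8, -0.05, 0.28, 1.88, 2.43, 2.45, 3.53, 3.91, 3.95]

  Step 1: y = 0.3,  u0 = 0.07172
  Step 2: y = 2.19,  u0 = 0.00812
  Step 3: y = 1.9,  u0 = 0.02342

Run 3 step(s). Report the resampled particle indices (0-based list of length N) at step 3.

resampled_idx = [2, 3, 3, 4, 5, 6, 7, 8, 8, 9, 10, 11, 12]

step 1: w=[0.0000, 0.0000, 0.0000, 0.0006, 0.0033, 0.4471, 0.5144, 0.0293, 0.0028, 0.0026, 0.0000, 0.0000, 0.0000]  mean=0.1828  Neff=2.1489  idx=[5, 5, 5, 5, 5, 6, 6, 6, 6, 6, 6, 6, 8]
step 2: w=[0.0030, 0.0030, 0.0030, 0.0030, 0.0030, 0.0144, 0.0144, 0.0144, 0.0144, 0.0144, 0.0144, 0.0144, 0.8846]  mean=2.1771  Neff=1.2754  idx=[2, 9, 12, 12, 12, 12, 12, 12, 12, 12, 12, 12, 12]
step 3: w=[0.0016, 0.0061, 0.0902, 0.0902, 0.0902, 0.0902, 0.0902, 0.0902, 0.0902, 0.0902, 0.0902, 0.0902, 0.0902]  mean=2.4129  Neff=11.1666  idx=[2, 3, 3, 4, 5, 6, 7, 8, 8, 9, 10, 11, 12]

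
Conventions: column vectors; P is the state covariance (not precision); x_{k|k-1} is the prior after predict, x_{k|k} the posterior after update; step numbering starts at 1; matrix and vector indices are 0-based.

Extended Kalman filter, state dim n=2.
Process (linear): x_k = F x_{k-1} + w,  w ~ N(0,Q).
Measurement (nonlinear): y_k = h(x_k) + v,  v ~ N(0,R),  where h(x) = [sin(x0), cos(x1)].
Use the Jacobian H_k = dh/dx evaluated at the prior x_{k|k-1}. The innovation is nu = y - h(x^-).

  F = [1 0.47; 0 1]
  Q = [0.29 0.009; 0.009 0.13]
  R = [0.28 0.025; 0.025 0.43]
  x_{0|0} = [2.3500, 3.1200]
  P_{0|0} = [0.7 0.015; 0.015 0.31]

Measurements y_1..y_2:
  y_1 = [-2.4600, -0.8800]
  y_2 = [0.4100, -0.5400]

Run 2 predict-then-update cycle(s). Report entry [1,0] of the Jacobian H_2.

step 1: x^-=[3.8164, 3.1200]  P^-=[1.0726 0.1697; 0.1697 0.4400]  H_jac=[-0.7808 0.0000; 0.0000 -0.0216]  S=[0.9339 0.0279; 0.0279 0.4302]  K=[-0.8982 0.0497; -0.1415 -0.0129]  nu=[-1.8353, 0.1198]  x^+=[5.4708, 3.3781]  P^+=[0.3205 0.0512; 0.0512 0.4211]
step 2: x^-=[7.0585, 3.3781]  P^-=[0.7516 0.2581; 0.2581 0.5511]  H_jac=[0.7142 0.0000; 0.0000 0.2343]  S=[0.6634 0.0682; 0.0682 0.4603]  K=[0.8080 0.0117; 0.2529 0.2431]  nu=[-0.2900, 0.4322]  x^+=[6.8293, 3.4099]  P^+=[0.3172 0.1076; 0.1076 0.4731]

H_jac[1,0] = 0.0000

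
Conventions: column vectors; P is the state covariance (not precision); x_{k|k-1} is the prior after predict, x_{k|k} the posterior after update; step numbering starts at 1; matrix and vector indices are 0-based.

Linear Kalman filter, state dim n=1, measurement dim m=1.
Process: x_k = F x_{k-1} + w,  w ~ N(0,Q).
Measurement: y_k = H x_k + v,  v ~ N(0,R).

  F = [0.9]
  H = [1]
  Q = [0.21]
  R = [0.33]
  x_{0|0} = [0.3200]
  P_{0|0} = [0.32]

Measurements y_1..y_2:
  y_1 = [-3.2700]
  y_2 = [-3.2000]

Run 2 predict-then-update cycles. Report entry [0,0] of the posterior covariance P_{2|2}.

P_post[0,0] = 0.1737

step 1: x^-=[0.2880]  P^-=[0.4692]  S=[0.7992]  K=[0.5871]  nu=[-3.5580]  x^+=[-1.8009]  P^+=[0.1937]
step 2: x^-=[-1.6208]  P^-=[0.3669]  S=[0.6969]  K=[0.5265]  nu=[-1.5792]  x^+=[-2.4522]  P^+=[0.1737]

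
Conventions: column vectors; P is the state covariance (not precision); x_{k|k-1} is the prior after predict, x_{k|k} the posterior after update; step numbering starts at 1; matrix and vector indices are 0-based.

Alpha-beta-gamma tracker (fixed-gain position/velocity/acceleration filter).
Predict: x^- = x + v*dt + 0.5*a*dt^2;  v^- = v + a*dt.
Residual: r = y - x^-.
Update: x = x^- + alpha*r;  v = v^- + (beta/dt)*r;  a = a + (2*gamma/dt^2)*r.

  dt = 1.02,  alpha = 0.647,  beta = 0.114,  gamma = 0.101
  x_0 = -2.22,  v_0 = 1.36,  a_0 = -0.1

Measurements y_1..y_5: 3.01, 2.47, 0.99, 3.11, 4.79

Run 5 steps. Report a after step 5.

step 1: x_pred=-0.8848  r=3.8948  x^+=1.6351  v^+=1.6933  a^+=0.6562
step 2: x_pred=3.7037  r=-1.2337  x^+=2.9055  v^+=2.2248  a^+=0.4167
step 3: x_pred=5.3915  r=-4.4015  x^+=2.5437  v^+=2.1578  a^+=-0.4379
step 4: x_pred=4.5169  r=-1.4069  x^+=3.6066  v^+=1.5539  a^+=-0.7111
step 5: x_pred=4.8218  r=-0.0318  x^+=4.8012  v^+=0.8251  a^+=-0.7172

a_post = -0.7172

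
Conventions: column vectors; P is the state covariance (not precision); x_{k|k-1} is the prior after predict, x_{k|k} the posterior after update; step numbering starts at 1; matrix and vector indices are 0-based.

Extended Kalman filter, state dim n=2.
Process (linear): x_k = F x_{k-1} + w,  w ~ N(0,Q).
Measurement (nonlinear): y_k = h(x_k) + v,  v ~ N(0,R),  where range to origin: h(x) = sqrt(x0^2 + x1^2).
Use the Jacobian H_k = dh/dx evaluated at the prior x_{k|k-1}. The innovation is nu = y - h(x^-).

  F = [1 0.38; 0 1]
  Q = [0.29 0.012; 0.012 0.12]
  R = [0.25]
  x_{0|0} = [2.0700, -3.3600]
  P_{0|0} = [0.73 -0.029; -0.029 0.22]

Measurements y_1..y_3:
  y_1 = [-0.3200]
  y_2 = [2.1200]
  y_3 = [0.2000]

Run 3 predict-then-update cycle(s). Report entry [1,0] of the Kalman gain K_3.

K[1,0] = -0.1934

step 1: x^-=[0.7932, -3.3600]  P^-=[1.0297 0.0666; 0.0666 0.3400]  H_jac=[0.2298 -0.9732]  S=[0.5966]  K=[0.2879; -0.5290]  nu=[-3.7724]  x^+=[-0.2929, -1.3645]  P^+=[0.9803 0.1575; 0.1575 0.1731]
step 2: x^-=[-0.8114, -1.3645]  P^-=[1.4149 0.2352; 0.2352 0.2931]  H_jac=[-0.5111 -0.8595]  S=[1.0428]  K=[-0.8874; -0.3568]  nu=[0.5325]  x^+=[-1.2839, -1.5545]  P^+=[0.5938 -0.0950; -0.0950 0.1603]
step 3: x^-=[-1.8746, -1.5545]  P^-=[0.8347 -0.0221; -0.0221 0.2803]  H_jac=[-0.7698 -0.6383]  S=[0.8371]  K=[-0.7507; -0.1934]  nu=[-2.2353]  x^+=[-0.1965, -1.1222]  P^+=[0.3629 -0.1436; -0.1436 0.2490]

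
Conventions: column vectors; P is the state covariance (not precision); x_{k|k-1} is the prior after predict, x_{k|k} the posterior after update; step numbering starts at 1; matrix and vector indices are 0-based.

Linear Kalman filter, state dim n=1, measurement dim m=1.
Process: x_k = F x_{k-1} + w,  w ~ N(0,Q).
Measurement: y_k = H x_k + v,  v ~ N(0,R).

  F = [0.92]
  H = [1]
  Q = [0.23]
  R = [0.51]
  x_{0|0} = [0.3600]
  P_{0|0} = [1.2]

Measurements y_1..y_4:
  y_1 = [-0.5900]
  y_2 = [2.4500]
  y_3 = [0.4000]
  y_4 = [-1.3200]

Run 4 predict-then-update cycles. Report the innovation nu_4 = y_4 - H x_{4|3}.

innov = [-1.9917]

step 1: x^-=[0.3312]  P^-=[1.2457]  S=[1.7557]  K=[0.7095]  nu=[-0.9212]  x^+=[-0.3224]  P^+=[0.3619]
step 2: x^-=[-0.2966]  P^-=[0.5363]  S=[1.0463]  K=[0.5126]  nu=[2.7466]  x^+=[1.1112]  P^+=[0.2614]
step 3: x^-=[1.0223]  P^-=[0.4513]  S=[0.9613]  K=[0.4694]  nu=[-0.6223]  x^+=[0.7302]  P^+=[0.2394]
step 4: x^-=[0.6717]  P^-=[0.4326]  S=[0.9426]  K=[0.4590]  nu=[-1.9917]  x^+=[-0.2424]  P^+=[0.2341]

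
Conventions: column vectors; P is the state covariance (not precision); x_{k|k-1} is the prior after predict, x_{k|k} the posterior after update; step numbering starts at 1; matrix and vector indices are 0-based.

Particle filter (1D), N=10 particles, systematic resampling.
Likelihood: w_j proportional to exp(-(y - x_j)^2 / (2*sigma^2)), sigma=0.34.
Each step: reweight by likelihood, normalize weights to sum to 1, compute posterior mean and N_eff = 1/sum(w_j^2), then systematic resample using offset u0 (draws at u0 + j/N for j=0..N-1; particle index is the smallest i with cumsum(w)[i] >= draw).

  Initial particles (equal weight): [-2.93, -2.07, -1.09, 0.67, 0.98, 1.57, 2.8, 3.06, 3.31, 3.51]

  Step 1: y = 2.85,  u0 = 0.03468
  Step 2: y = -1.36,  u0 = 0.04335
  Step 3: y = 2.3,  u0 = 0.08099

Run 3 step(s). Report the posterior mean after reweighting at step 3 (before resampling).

post_mean = 2.8000

step 1: w=[0.0000, 0.0000, 0.0000, 0.0000, 0.0000, 0.0004, 0.4176, 0.3488, 0.1690, 0.0642]  mean=3.0220  Neff=3.0415  idx=[6, 6, 6, 6, 7, 7, 7, 7, 8, 8]
step 2: w=[0.2500, 0.2500, 0.2500, 0.2500, 0.0000, 0.0000, 0.0000, 0.0000, 0.0000, 0.0000]  mean=2.8000  Neff=4.0005  idx=[0, 0, 0, 1, 1, 2, 2, 2, 3, 3]
step 3: w=[0.1000, 0.1000, 0.1000, 0.1000, 0.1000, 0.1000, 0.1000, 0.1000, 0.1000, 0.1000]  mean=2.8000  Neff=10.0000  idx=[0, 1, 2, 3, 4, 5, 6, 7, 8, 9]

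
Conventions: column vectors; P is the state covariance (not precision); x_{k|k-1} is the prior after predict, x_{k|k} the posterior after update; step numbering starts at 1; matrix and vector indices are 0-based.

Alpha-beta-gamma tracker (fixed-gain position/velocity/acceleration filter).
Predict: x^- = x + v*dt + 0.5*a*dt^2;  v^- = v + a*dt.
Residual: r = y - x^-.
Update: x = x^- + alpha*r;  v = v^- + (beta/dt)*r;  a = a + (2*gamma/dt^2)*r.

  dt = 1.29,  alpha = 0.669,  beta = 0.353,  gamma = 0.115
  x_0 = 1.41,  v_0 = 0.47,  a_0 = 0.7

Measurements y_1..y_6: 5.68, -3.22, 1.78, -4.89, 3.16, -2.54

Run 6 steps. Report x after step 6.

step 1: x_pred=2.5987  r=3.0813  x^+=4.6601  v^+=2.2162  a^+=1.1259
step 2: x_pred=8.4557  r=-11.6757  x^+=0.6447  v^+=0.4736  a^+=-0.4879
step 3: x_pred=0.8496  r=0.9304  x^+=1.4720  v^+=0.0988  a^+=-0.3593
step 4: x_pred=1.3006  r=-6.1906  x^+=-2.8409  v^+=-2.0587  a^+=-1.2149
step 5: x_pred=-6.5075  r=9.6675  x^+=-0.0399  v^+=-0.9804  a^+=0.1213
step 6: x_pred=-1.2038  r=-1.3362  x^+=-2.0977  v^+=-1.1896  a^+=-0.0634

x_post = -2.0977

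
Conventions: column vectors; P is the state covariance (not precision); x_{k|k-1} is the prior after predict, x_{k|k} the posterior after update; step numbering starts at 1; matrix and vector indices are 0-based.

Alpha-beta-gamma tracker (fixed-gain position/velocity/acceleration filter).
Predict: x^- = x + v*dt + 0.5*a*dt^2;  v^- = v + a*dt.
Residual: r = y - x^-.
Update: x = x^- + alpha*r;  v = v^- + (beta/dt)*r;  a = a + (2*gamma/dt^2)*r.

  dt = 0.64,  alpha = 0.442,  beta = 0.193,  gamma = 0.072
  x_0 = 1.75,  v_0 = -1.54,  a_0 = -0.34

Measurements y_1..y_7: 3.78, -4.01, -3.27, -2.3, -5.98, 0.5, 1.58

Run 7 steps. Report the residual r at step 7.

step 1: x_pred=0.6948  r=3.0852  x^+=2.0584  v^+=-0.8272  a^+=0.7447
step 2: x_pred=1.6815  r=-5.6915  x^+=-0.8341  v^+=-2.0670  a^+=-1.2563
step 3: x_pred=-2.4143  r=-0.8557  x^+=-2.7925  v^+=-3.1291  a^+=-1.5571
step 4: x_pred=-5.1140  r=2.8140  x^+=-3.8702  v^+=-3.2770  a^+=-0.5678
step 5: x_pred=-6.0838  r=0.1038  x^+=-6.0379  v^+=-3.6091  a^+=-0.5313
step 6: x_pred=-8.4566  r=8.9566  x^+=-4.4978  v^+=-1.2482  a^+=2.6175
step 7: x_pred=-4.7606  r=6.3406  x^+=-1.9580  v^+=2.3390  a^+=4.8466

resid = 6.3406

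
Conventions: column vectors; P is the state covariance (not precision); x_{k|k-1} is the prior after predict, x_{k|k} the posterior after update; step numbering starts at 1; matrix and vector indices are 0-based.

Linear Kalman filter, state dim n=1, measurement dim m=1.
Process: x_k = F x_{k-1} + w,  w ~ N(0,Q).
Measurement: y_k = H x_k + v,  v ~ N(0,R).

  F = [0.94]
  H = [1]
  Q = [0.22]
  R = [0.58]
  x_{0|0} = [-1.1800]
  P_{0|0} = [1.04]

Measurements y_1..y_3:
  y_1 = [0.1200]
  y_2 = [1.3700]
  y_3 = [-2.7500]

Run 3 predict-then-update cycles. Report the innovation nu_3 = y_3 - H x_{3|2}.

innov = [-3.2498]

step 1: x^-=[-1.1092]  P^-=[1.1389]  S=[1.7189]  K=[0.6626]  nu=[1.2292]  x^+=[-0.2948]  P^+=[0.3843]
step 2: x^-=[-0.2771]  P^-=[0.5596]  S=[1.1396]  K=[0.4910]  nu=[1.6471]  x^+=[0.5317]  P^+=[0.2848]
step 3: x^-=[0.4998]  P^-=[0.4716]  S=[1.0516]  K=[0.4485]  nu=[-3.2498]  x^+=[-0.9577]  P^+=[0.2601]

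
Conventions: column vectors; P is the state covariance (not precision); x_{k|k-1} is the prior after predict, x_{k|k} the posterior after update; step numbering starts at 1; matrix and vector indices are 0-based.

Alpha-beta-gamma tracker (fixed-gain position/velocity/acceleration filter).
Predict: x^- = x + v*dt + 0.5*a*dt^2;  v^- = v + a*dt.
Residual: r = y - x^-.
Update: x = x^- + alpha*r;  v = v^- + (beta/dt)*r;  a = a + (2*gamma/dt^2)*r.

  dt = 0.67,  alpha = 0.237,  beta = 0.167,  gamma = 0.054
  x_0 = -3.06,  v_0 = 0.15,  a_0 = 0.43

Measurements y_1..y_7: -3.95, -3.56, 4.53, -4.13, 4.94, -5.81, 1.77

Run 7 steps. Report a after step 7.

a_post = -1.2550

step 1: x_pred=-2.8630  r=-1.0870  x^+=-3.1206  v^+=0.1672  a^+=0.1685
step 2: x_pred=-2.9708  r=-0.5892  x^+=-3.1104  v^+=0.1332  a^+=0.0267
step 3: x_pred=-3.0152  r=7.5452  x^+=-1.2270  v^+=2.0318  a^+=1.8420
step 4: x_pred=0.5477  r=-4.6777  x^+=-0.5609  v^+=2.1000  a^+=0.7166
step 5: x_pred=1.0069  r=3.9331  x^+=1.9391  v^+=3.5604  a^+=1.6629
step 6: x_pred=4.6978  r=-10.5078  x^+=2.2074  v^+=2.0554  a^+=-0.8652
step 7: x_pred=3.3904  r=-1.6204  x^+=3.0064  v^+=1.0719  a^+=-1.2550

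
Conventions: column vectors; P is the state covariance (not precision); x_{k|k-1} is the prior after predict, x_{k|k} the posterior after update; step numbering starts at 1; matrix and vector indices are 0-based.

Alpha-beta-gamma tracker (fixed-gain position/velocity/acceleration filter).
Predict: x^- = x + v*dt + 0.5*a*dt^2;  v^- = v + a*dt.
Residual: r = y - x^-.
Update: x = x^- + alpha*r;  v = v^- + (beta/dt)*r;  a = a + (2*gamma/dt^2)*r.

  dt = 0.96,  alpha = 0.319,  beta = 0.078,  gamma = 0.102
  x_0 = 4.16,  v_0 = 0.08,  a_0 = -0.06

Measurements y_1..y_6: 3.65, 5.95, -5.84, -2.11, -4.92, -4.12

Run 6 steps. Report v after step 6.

v_post = -7.0455

step 1: x_pred=4.2092  r=-0.5592  x^+=4.0308  v^+=-0.0230  a^+=-0.1838
step 2: x_pred=3.9240  r=2.0260  x^+=4.5703  v^+=-0.0348  a^+=0.2647
step 3: x_pred=4.6588  r=-10.4988  x^+=1.3097  v^+=-0.6338  a^+=-2.0593
step 4: x_pred=-0.2476  r=-1.8624  x^+=-0.8417  v^+=-2.7620  a^+=-2.4715
step 5: x_pred=-4.6321  r=-0.2879  x^+=-4.7239  v^+=-5.1580  a^+=-2.5352
step 6: x_pred=-10.8439  r=6.7239  x^+=-8.6989  v^+=-7.0455  a^+=-1.0469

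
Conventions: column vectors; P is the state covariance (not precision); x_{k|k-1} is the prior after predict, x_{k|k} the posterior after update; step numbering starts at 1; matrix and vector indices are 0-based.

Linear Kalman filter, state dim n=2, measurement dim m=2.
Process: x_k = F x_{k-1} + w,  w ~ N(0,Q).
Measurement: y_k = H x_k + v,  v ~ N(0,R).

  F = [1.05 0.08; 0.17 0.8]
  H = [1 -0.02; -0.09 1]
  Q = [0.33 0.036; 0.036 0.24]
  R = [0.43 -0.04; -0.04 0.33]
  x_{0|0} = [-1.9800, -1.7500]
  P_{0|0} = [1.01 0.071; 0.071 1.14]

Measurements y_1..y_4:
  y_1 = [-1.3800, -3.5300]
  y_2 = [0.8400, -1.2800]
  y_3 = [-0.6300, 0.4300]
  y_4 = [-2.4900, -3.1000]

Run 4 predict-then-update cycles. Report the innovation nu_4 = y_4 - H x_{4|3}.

innov = [-2.0404, -2.6589]

step 1: x^-=[-2.2190, -1.7366]  P^-=[1.4627 0.3499; 0.3499 1.0181]  S=[1.8792 0.1585; 0.1585 1.2970]  K=[0.7684 0.0744; 0.1123 0.7470]  nu=[0.8043, -1.9931]  x^+=[-1.7492, -3.1351]  P^+=[0.3279 0.0233; 0.0233 0.2441]
step 2: x^-=[-2.0874, -2.8054]  P^-=[0.6970 0.1301; 0.1301 0.4120]  S=[1.1220 0.0193; 0.0193 0.7243]  K=[0.6176 0.0765; 0.0991 0.5501]  nu=[2.8713, 1.3375]  x^+=[-0.2118, -1.7851]  P^+=[0.2630 0.0242; 0.0242 0.1797]
step 3: x^-=[-0.3652, -1.4641]  P^-=[0.6252 0.1151; 0.1151 0.3692]  S=[1.0507 0.0117; 0.0117 0.6836]  K=[0.5920 0.0760; 0.0967 0.5233]  nu=[-0.2941, 1.8612]  x^+=[-0.3979, -0.5185]  P^+=[0.2520 0.0241; 0.0241 0.1710]
step 4: x^-=[-0.4592, -0.4824]  P^-=[0.6130 0.1125; 0.1125 0.3633]  S=[1.0386 0.0102; 0.0102 0.6780]  K=[0.5873 0.0757; 0.0962 0.5194]  nu=[-2.0404, -2.6589]  x^+=[-1.8586, -2.0597]  P^+=[0.2500 0.0240; 0.0240 0.1697]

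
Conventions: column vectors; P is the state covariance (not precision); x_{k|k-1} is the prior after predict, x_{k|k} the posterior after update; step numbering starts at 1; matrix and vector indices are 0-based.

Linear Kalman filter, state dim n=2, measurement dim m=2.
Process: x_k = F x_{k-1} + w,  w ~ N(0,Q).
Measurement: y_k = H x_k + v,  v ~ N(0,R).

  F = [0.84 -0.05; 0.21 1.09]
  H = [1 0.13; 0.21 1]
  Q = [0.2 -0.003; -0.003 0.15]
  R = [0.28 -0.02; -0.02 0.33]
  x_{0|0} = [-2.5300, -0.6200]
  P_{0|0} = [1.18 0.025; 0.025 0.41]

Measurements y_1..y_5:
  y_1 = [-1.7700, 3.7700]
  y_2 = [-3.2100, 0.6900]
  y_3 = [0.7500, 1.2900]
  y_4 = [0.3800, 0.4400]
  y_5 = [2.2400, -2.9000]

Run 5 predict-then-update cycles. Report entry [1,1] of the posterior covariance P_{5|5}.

step 1: x^-=[-2.0942, -1.2071]  P^-=[1.0315 0.2054; 0.2054 0.7006]  S=[1.3768 0.4987; 0.4987 1.1624]  K=[0.7543 0.0394; -0.0194 0.6482]  nu=[0.4811, 5.4169]  x^+=[-1.5177, 2.2947]  P^+=[0.2166 -0.0476; -0.0476 0.2243]
step 2: x^-=[-1.3896, 2.1825]  P^-=[0.3574 -0.0201; -0.0201 0.4042]  S=[0.6390 0.0870; 0.0870 0.7416]  K=[0.5540 0.0092; -0.0230 0.5421]  nu=[-2.1041, -1.2007]  x^+=[-2.5662, 1.5799]  P^+=[0.1604 -0.0417; -0.0417 0.1881]
step 3: x^-=[-2.2346, 1.1832]  P^-=[0.3171 -0.0227; -0.0227 0.3615]  S=[0.5973 0.0702; 0.0702 0.6959]  K=[0.5248 0.0101; -0.0199 0.5146]  nu=[2.8308, 0.5761]  x^+=[-0.7433, 1.4233]  P^+=[0.1518 -0.0391; -0.0391 0.1784]
step 4: x^-=[-0.6955, 1.3953]  P^-=[0.3108 -0.0213; -0.0213 0.3508]  S=[0.5912 0.0690; 0.0690 0.6855]  K=[0.5197 0.0119; -0.0181 0.5070]  nu=[0.8941, -0.8093]  x^+=[-0.2404, 0.9689]  P^+=[0.1502 -0.0380; -0.0380 0.1756]
step 5: x^-=[-0.2504, 1.0056]  P^-=[0.3096 -0.0205; -0.0205 0.3479]  S=[0.5902 0.0692; 0.0692 0.6830]  K=[0.5186 0.0127; -0.0173 0.5049]  nu=[2.3597, -3.8530]  x^+=[0.9247, -0.9804]  P^+=[0.1499 -0.0377; -0.0377 0.1749]

P_post[1,1] = 0.1749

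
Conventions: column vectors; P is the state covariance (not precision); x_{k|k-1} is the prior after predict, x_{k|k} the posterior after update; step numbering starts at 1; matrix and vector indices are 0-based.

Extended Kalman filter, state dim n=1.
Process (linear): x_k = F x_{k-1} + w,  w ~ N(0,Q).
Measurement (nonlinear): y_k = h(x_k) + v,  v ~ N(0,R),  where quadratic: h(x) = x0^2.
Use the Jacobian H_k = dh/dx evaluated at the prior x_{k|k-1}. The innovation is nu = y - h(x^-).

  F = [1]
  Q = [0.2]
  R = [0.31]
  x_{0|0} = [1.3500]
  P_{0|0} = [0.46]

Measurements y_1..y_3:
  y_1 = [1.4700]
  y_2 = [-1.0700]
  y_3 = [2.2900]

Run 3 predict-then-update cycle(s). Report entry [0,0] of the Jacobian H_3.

step 1: x^-=[1.3500]  P^-=[0.6600]  H_jac=[2.7000]  S=[5.1214]  K=[0.3480]  nu=[-0.3525]  x^+=[1.2273]  P^+=[0.0400]
step 2: x^-=[1.2273]  P^-=[0.2400]  H_jac=[2.4547]  S=[1.7558]  K=[0.3355]  nu=[-2.5764]  x^+=[0.3631]  P^+=[0.0424]
step 3: x^-=[0.3631]  P^-=[0.2424]  H_jac=[0.7262]  S=[0.4378]  K=[0.4020]  nu=[2.1582]  x^+=[1.2307]  P^+=[0.1716]

H_jac[0,0] = 0.7262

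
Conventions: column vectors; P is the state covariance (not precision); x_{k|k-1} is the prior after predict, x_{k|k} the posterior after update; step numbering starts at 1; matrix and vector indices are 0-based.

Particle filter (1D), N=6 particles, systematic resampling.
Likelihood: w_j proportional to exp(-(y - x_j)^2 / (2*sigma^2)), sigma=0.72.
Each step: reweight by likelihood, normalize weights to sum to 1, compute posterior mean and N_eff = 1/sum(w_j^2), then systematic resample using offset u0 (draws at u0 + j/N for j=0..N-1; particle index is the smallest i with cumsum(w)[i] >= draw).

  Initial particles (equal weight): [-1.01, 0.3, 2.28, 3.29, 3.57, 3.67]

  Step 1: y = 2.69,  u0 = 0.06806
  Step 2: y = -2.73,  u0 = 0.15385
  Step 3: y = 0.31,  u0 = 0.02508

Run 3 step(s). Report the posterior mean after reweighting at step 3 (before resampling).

step 1: w=[0.0000, 0.0017, 0.3498, 0.2907, 0.1949, 0.1629]  mean=3.0482  Neff=3.6845  idx=[2, 2, 3, 3, 4, 5]
step 2: w=[0.5000, 0.5000, 0.0000, 0.0000, 0.0000, 0.0000]  mean=2.2800  Neff=2.0001  idx=[0, 0, 0, 1, 1, 1]
step 3: w=[0.1667, 0.1667, 0.1667, 0.1667, 0.1667, 0.1667]  mean=2.2800  Neff=6.0000  idx=[0, 1, 2, 3, 4, 5]

post_mean = 2.2800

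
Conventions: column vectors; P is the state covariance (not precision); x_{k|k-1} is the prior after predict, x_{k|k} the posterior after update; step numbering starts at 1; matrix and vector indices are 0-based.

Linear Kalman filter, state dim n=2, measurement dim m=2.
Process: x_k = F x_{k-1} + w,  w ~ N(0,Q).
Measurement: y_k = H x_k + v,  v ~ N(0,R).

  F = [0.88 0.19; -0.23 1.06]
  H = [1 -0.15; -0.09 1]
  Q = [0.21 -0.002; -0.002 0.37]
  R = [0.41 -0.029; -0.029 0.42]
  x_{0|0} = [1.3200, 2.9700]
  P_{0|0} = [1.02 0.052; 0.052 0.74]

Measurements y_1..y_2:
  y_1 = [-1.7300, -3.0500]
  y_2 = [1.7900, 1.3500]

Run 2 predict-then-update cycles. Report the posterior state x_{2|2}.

x_post = [0.5022, 0.3287]

step 1: x^-=[1.7259, 2.8446]  P^-=[1.0440 -0.0132; -0.0132 1.2301]  S=[1.4856 -0.3208; -0.3208 1.6609]  K=[0.7202 0.0746; 0.0282 0.7468]  nu=[-3.0292, -5.7393]  x^+=[-0.8838, -1.5267]  P^+=[0.2987 0.0373; 0.0373 0.3162]
step 2: x^-=[-1.0678, -1.4150]  P^-=[0.4652 0.0344; 0.0344 0.7229]  S=[0.8812 -0.1444; -0.1444 1.1404]  K=[0.5321 0.0608; 0.0199 0.6336]  nu=[2.6456, 2.6689]  x^+=[0.5022, 0.3287]  P^+=[0.2209 0.0300; 0.0300 0.2683]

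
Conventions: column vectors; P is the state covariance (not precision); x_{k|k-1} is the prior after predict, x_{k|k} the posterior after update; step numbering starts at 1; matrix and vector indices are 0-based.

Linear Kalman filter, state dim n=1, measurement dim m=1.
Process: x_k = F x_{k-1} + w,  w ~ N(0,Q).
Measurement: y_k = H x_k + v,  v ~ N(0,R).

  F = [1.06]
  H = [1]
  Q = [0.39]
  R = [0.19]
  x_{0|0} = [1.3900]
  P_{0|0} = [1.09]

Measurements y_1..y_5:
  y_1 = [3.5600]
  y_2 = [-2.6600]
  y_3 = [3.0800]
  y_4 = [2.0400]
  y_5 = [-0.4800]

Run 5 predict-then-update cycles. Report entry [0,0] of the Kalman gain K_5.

step 1: x^-=[1.4734]  P^-=[1.6147]  S=[1.8047]  K=[0.8947]  nu=[2.0866]  x^+=[3.3403]  P^+=[0.1700]
step 2: x^-=[3.5407]  P^-=[0.5810]  S=[0.7710]  K=[0.7536]  nu=[-6.2007]  x^+=[-1.1319]  P^+=[0.1432]
step 3: x^-=[-1.1999]  P^-=[0.5509]  S=[0.7409]  K=[0.7435]  nu=[4.2799]  x^+=[1.9824]  P^+=[0.1413]
step 4: x^-=[2.1014]  P^-=[0.5487]  S=[0.7387]  K=[0.7428]  nu=[-0.0614]  x^+=[2.0558]  P^+=[0.1411]
step 5: x^-=[2.1791]  P^-=[0.5486]  S=[0.7386]  K=[0.7427]  nu=[-2.6591]  x^+=[0.2041]  P^+=[0.1411]

K[0,0] = 0.7427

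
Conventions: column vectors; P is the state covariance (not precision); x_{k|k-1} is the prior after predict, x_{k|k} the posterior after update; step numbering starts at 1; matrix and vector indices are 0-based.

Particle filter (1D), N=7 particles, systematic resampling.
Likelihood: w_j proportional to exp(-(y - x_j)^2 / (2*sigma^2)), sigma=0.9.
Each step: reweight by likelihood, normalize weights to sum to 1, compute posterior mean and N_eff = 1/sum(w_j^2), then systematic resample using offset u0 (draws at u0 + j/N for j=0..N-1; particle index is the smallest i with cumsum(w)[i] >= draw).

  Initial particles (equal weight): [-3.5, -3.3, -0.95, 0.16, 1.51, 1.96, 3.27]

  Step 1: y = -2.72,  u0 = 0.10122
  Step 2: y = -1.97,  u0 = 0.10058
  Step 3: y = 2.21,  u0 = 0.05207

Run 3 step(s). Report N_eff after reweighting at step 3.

N_eff = 2.0000

step 1: w=[0.4163, 0.4924, 0.0876, 0.0036, 0.0000, 0.0000, 0.0000]  mean=-3.1648  Neff=2.3613  idx=[0, 0, 0, 1, 1, 1, 2]
step 2: w=[0.1052, 0.1052, 0.1052, 0.1498, 0.1498, 0.1498, 0.2349]  mean=-2.8112  Neff=6.4221  idx=[0, 2, 3, 4, 5, 6, 6]
step 3: w=[0.0000, 0.0000, 0.0000, 0.0000, 0.0000, 0.5000, 0.5000]  mean=-0.9500  Neff=2.0000  idx=[5, 5, 5, 5, 6, 6, 6]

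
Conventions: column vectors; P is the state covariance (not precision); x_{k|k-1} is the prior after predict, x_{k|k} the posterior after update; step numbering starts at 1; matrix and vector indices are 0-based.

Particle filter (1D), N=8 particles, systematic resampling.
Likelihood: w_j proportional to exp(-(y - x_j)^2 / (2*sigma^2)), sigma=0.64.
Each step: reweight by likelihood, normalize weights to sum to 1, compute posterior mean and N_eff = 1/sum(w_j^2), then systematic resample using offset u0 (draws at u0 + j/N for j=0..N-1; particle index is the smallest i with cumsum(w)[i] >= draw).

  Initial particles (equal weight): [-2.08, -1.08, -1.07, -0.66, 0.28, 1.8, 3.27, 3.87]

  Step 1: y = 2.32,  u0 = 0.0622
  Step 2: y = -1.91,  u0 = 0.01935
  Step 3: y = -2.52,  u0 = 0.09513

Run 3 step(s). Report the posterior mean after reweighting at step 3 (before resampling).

step 1: w=[0.0000, 0.0000, 0.0000, 0.0000, 0.0056, 0.6472, 0.2992, 0.0479]  mean=2.3305  Neff=1.9578  idx=[5, 5, 5, 5, 5, 6, 6, 6]
step 2: w=[0.2000, 0.2000, 0.2000, 0.2000, 0.2000, 0.0000, 0.0000, 0.0000]  mean=1.8000  Neff=5.0000  idx=[0, 0, 1, 1, 2, 3, 3, 4]
step 3: w=[0.1250, 0.1250, 0.1250, 0.1250, 0.1250, 0.1250, 0.1250, 0.1250]  mean=1.8000  Neff=8.0000  idx=[0, 1, 2, 3, 4, 5, 6, 7]

post_mean = 1.8000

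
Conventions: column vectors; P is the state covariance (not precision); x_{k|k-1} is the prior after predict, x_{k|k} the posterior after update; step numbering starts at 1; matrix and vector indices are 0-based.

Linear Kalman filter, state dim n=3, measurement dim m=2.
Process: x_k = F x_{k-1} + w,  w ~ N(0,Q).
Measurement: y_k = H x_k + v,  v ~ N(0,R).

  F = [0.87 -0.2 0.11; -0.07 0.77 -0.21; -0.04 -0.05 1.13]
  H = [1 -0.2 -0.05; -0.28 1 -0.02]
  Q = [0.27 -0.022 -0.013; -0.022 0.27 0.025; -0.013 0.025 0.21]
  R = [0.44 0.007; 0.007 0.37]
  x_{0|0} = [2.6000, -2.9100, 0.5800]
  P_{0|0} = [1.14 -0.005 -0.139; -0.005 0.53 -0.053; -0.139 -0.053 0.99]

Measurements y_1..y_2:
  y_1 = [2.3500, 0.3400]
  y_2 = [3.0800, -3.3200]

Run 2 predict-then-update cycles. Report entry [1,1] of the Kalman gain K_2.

K[1,1] = 0.5462

step 1: x^-=[2.9078, -2.5445, 0.6969]  P^-=[1.1435 -0.1796 -0.0479; -0.1796 0.6471 -0.2638; -0.0479 -0.2638 1.4958]  S=[1.6845 -0.6183; -0.6183 1.2179]  K=[0.6775 -0.0656; 0.0444 0.5995; -0.1549 -0.3088]  nu=[-1.0319, 3.7126]  x^+=[1.9652, -0.3647, -0.2898]  P^+=[0.3101 0.0669 -0.0189; 0.0669 0.2390 -0.0927; -0.0189 -0.0927 1.3984]
step 2: x^-=[1.7508, -0.3575, -0.3879]  P^-=[0.5084 -0.0724 0.1530; -0.0724 0.4971 -0.3973; 0.1530 -0.3973 2.0092]  S=[0.9790 -0.2918; -0.2918 0.9659]  K=[0.5045 -0.0730; 0.0076 0.5462; -0.0147 -0.5017]  nu=[1.2383, -2.4800]  x^+=[2.5566, -1.7026, 0.8381]  P^+=[0.2326 0.0426 0.0513; 0.0426 0.2114 -0.1360; 0.0513 -0.1360 1.7701]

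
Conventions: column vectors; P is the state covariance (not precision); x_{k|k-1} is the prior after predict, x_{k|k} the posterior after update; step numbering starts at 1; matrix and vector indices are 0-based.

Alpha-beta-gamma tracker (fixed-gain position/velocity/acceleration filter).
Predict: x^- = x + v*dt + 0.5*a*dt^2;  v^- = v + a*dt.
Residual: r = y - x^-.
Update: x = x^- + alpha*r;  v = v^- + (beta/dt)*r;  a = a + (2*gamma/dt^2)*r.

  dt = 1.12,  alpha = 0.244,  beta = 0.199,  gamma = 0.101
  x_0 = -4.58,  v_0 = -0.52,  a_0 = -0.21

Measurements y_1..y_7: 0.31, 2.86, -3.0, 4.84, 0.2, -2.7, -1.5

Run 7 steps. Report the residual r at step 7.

step 1: x_pred=-5.2941  r=5.6041  x^+=-3.9267  v^+=0.2405  a^+=0.6924
step 2: x_pred=-3.2230  r=6.0830  x^+=-1.7388  v^+=2.0969  a^+=1.6720
step 3: x_pred=1.6585  r=-4.6585  x^+=0.5218  v^+=3.1418  a^+=0.9218
step 4: x_pred=4.6188  r=0.2212  x^+=4.6728  v^+=4.2136  a^+=0.9575
step 5: x_pred=9.9926  r=-9.7926  x^+=7.6032  v^+=3.5460  a^+=-0.6195
step 6: x_pred=11.1862  r=-13.8862  x^+=7.7980  v^+=0.3850  a^+=-2.8556
step 7: x_pred=6.4381  r=-7.9381  x^+=4.5012  v^+=-4.2237  a^+=-4.1339

resid = -7.9381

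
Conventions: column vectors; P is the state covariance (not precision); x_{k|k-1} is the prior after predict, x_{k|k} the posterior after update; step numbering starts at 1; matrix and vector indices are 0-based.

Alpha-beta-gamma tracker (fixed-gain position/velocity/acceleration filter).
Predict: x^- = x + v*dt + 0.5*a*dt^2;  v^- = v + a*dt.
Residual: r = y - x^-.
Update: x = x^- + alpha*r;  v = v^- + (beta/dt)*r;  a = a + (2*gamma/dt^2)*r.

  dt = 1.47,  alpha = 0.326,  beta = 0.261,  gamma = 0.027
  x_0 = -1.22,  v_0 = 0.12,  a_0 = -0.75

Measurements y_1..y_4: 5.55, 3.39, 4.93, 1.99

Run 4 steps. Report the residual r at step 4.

resid = 0.1670

step 1: x_pred=-1.8539  r=7.4039  x^+=0.5597  v^+=0.3321  a^+=-0.5650
step 2: x_pred=0.4375  r=2.9525  x^+=1.4000  v^+=0.0258  a^+=-0.4912
step 3: x_pred=0.9072  r=4.0228  x^+=2.2186  v^+=0.0180  a^+=-0.3907
step 4: x_pred=1.8230  r=0.1670  x^+=1.8774  v^+=-0.5266  a^+=-0.3865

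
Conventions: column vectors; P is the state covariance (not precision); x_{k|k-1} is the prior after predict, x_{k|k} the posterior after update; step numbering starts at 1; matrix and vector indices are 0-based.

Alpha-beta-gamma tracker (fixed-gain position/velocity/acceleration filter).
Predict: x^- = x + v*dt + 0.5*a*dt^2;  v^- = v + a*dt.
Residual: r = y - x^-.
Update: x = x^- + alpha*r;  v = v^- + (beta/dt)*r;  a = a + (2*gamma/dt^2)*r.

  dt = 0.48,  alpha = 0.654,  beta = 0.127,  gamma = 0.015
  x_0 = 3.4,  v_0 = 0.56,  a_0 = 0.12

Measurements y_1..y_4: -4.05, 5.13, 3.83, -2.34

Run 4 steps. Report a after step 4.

a_post = -0.5633

step 1: x_pred=3.6826  r=-7.7326  x^+=-1.3745  v^+=-1.4283  a^+=-0.8869
step 2: x_pred=-2.1623  r=7.2923  x^+=2.6069  v^+=0.0754  a^+=0.0627
step 3: x_pred=2.6503  r=1.1797  x^+=3.4218  v^+=0.4176  a^+=0.2163
step 4: x_pred=3.6472  r=-5.9872  x^+=-0.2684  v^+=-1.0627  a^+=-0.5633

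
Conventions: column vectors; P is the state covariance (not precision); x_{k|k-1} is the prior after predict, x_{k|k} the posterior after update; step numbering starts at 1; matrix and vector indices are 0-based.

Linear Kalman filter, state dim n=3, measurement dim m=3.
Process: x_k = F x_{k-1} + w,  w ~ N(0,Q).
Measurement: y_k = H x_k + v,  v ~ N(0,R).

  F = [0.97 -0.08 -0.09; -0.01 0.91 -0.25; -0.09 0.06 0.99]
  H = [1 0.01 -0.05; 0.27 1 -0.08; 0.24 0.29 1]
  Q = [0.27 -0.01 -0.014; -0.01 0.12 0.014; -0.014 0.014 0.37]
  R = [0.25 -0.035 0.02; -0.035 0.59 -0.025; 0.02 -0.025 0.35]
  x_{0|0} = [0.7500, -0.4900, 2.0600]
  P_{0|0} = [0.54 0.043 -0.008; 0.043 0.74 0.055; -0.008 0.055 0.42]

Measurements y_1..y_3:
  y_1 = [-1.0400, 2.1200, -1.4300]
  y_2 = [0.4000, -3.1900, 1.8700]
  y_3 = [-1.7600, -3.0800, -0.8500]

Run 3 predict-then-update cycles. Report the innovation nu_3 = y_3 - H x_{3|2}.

innov = [-1.6313, -1.7747, -1.7365]

step 1: x^-=[0.5813, -0.9684, 1.9425]  P^-=[0.7817 -0.0231 -0.1117; -0.0231 0.7333 -0.0040; -0.1117 -0.0040 0.7962]  S=[1.0445 0.1740 0.0528; 0.1740 1.3783 0.1353; 0.0528 0.1353 1.1937]  K=[0.7447 0.0469 0.0197; -0.1091 0.5302 0.1149; -0.1593 -0.1160 0.6637]  nu=[-1.5145, 3.0868, -3.2312]  x^+=[-0.4656, 0.4623, -0.3191]  P^+=[0.1850 -0.0496 -0.0094; -0.0496 0.3226 -0.0569; -0.0094 -0.0569 0.2508]
step 2: x^-=[-0.4599, 0.5051, -0.2463]  P^-=[0.4566 -0.0677 -0.0616; -0.0677 0.4296 -0.0767; -0.0616 -0.0767 0.6139]  S=[0.7131 0.0368 0.0199; 0.0368 1.0352 -0.0319; 0.0199 -0.0319 0.9429]  K=[0.6414 0.0362 0.0178; -0.1060 0.4086 0.0496; -0.1416 -0.1138 0.6110]  nu=[0.8426, -3.5906, 2.0802]  x^+=[-0.0125, -0.9480, 1.3138]  P^+=[0.1595 -0.0452 -0.0070; -0.0452 0.2512 -0.0570; -0.0070 -0.0570 0.2321]
step 3: x^-=[-0.0545, -1.1910, 1.2449]  P^-=[0.4310 -0.0593 -0.0547; -0.0593 0.3692 -0.0764; -0.0547 -0.0764 0.5946]  S=[0.6869 0.0370 0.0237; 0.0370 0.9770 -0.0448; 0.0237 -0.0448 0.9216]  K=[0.6277 0.0401 0.0200; -0.0968 0.3732 0.0385; -0.1391 -0.1090 0.6051]  nu=[-1.6313, -1.7747, -1.7365]  x^+=[-1.1844, -1.7622, 0.6145]  P^+=[0.1560 -0.0415 -0.0069; -0.0415 0.2295 -0.0544; -0.0069 -0.0544 0.2292]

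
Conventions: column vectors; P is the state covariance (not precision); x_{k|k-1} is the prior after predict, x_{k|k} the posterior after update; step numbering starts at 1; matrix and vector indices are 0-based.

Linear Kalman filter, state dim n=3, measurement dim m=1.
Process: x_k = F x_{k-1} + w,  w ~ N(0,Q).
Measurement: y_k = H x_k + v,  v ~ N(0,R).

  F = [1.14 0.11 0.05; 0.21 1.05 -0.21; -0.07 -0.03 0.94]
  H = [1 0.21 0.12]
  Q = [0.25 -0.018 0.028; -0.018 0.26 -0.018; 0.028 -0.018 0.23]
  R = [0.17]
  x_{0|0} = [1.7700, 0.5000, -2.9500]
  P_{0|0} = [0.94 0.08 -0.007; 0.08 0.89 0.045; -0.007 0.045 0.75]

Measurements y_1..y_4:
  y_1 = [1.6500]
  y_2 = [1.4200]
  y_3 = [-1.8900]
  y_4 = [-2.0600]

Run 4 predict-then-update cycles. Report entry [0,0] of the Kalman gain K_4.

step 1: x^-=[1.9253, 1.5162, -2.9119]  P^-=[1.5040 0.4025 -0.0209; 0.4025 1.3318 -0.1711; -0.0209 -0.1711 0.8968]  S=[1.9011]  K=[0.8343; 0.3480; 0.0267]  nu=[-0.2443]  x^+=[1.7215, 1.4312, -2.9184]  P^+=[0.1808 -0.1495 -0.0633; -0.1495 1.1015 -0.1887; -0.0633 -0.1887 0.8955]
step 2: x^-=[1.9740, 2.4771, -2.9068]  P^-=[0.4538 -0.0304 -0.0285; -0.0304 1.5448 -0.4211; -0.0285 -0.4211 1.0415]  S=[0.6661]  K=[0.6666; 0.3656; 0.0120]  nu=[-0.7254]  x^+=[1.4905, 2.2119, -2.9155]  P^+=[0.1578 -0.1927 -0.0339; -0.1927 1.4558 -0.4240; -0.0339 -0.4240 1.0414]
step 3: x^-=[1.7967, 3.2478, -2.9112]  P^-=[0.4185 -0.0628 -0.0118; -0.0628 2.0229 -0.6847; -0.0118 -0.6847 1.1798]  S=[0.6310]  K=[0.6401; 0.4435; -0.0222]  nu=[-4.0194]  x^+=[-0.7761, 1.4652, -2.8221]  P^+=[0.1600 -0.2419 -0.0028; -0.2419 1.8988 -0.6785; -0.0028 -0.6785 1.1795]
step 4: x^-=[-0.8647, 1.9682, -2.6424]  P^-=[0.4153 -0.0873 0.0024; -0.0873 2.6052 -0.9683; 0.0024 -0.9683 1.3123]  S=[0.6343]  K=[0.6264; 0.5418; -0.0685]  nu=[-1.2915]  x^+=[-1.6737, 1.2684, -2.5539]  P^+=[0.1665 -0.3025 0.0296; -0.3025 2.4191 -0.9447; 0.0296 -0.9447 1.3093]

K[0,0] = 0.6264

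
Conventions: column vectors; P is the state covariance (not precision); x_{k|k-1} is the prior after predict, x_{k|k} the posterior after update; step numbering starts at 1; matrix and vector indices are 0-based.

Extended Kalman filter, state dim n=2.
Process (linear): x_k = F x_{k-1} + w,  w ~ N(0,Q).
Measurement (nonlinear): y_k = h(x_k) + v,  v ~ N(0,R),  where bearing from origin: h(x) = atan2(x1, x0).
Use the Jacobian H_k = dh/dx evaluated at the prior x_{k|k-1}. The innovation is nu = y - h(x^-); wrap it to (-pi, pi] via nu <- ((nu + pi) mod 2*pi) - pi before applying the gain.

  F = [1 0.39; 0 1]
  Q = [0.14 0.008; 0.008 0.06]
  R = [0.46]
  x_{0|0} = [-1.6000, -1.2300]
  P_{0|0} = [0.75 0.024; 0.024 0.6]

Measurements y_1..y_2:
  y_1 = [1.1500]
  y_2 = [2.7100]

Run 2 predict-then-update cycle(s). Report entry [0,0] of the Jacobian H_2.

step 1: x^-=[-2.0797, -1.2300]  P^-=[1.0000 0.2660; 0.2660 0.6600]  H_jac=[0.2107 -0.3562]  S=[0.5482]  K=[0.2115; -0.3266]  nu=[-2.5257]  x^+=[-2.6138, -0.4050]  P^+=[0.9755 0.3039; 0.3039 0.6015]
step 2: x^-=[-2.7717, -0.4050]  P^-=[1.4440 0.5465; 0.5465 0.6615]  H_jac=[0.0516 -0.3532]  S=[0.5265]  K=[-0.2251; -0.3903]  nu=[-0.5767]  x^+=[-2.6419, -0.1799]  P^+=[1.4173 0.5002; 0.5002 0.5813]

H_jac[0,0] = 0.0516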